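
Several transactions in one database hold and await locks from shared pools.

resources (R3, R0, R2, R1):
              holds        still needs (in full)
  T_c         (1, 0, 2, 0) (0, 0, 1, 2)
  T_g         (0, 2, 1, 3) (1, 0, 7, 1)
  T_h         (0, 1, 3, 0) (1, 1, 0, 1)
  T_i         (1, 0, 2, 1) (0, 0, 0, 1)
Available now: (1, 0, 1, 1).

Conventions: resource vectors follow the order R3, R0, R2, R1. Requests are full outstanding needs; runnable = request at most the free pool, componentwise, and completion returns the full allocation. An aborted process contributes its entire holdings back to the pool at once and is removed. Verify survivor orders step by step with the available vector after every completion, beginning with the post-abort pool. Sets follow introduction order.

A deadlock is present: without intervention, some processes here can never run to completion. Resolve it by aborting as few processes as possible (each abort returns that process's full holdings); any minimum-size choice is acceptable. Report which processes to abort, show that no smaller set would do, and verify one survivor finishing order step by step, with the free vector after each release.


The answer: abort T_h.
Key observation: aborting T_h returns (0, 1, 3, 0), and T_g — hopeless before — runs at step 3 with the returned capacity in the pool.
Minimality: the empty abort set fails — the state is deadlocked as it stands.
The survivors complete as T_i, T_c, T_g. Step-by-step check (starting from the post-abort pool):
  pool = (1, 1, 4, 1)
  T_i: need (0, 0, 0, 1) fits (1, 1, 4, 1); releases (1, 0, 2, 1), pool now (2, 1, 6, 2)
  T_c: need (0, 0, 1, 2) fits (2, 1, 6, 2); releases (1, 0, 2, 0), pool now (3, 1, 8, 2)
  T_g: need (1, 0, 7, 1) fits (3, 1, 8, 2); releases (0, 2, 1, 3), pool now (3, 3, 9, 5)


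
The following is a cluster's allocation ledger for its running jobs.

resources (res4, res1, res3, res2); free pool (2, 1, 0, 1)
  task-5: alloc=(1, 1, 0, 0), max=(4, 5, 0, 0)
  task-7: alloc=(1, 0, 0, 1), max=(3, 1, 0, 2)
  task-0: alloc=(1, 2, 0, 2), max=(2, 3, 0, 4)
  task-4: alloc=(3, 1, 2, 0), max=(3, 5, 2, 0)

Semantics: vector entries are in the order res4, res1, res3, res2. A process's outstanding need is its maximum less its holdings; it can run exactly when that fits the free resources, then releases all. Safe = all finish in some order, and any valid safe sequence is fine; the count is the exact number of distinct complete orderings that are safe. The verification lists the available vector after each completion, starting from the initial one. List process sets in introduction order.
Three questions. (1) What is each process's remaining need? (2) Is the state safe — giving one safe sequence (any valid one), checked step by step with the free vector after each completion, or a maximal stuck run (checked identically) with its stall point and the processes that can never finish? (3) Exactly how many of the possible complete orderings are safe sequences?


(1) Outstanding need per process (order res4, res1, res3, res2):
  task-5: (3, 4, 0, 0)
  task-7: (2, 1, 0, 1)
  task-0: (1, 1, 0, 2)
  task-4: (0, 4, 0, 0)
(2) The state is UNSAFE.
Key observation: the wall is res1: completing task-7, task-0 brings the pool only to (4, 3, 0, 4), and all the rest need more.
A maximal execution: task-7, task-0 — then nothing else fits. Verifying each step:
  pool = (2, 1, 0, 1)
  task-7 needs (2, 1, 0, 1) <= (2, 1, 0, 1) -> finishes; pool += (1, 0, 0, 1) = (3, 1, 0, 2)
  task-0 needs (1, 1, 0, 2) <= (3, 1, 0, 2) -> finishes; pool += (1, 2, 0, 2) = (4, 3, 0, 4)
  blocked: task-5 wants (3, 4, 0, 0), pool (4, 3, 0, 4) — not enough res1
  blocked: task-4 wants (0, 4, 0, 0), pool (4, 3, 0, 4) — not enough res1
Permanently blocked: task-5 and task-4.
(3) Precisely 0 of the possible complete orderings are safe sequences.


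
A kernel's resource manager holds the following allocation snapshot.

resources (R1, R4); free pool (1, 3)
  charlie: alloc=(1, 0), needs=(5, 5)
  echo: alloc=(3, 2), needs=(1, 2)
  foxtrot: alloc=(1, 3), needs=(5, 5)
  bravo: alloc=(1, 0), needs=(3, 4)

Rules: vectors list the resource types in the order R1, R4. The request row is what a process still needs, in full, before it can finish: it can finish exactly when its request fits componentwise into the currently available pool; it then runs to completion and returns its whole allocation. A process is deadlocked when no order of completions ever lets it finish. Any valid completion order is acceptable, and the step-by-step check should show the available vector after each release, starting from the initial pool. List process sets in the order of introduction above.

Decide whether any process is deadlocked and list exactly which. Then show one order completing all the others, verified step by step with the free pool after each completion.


No process is deadlocked.
Key observation: echo leads a chain of completions in which each release enables another process.
A valid finishing order for the others: echo, bravo, charlie, foxtrot. Check, step by step:
  pool = (1, 3)
  echo: need (1, 2) fits (1, 3); releases (3, 2), pool now (4, 5)
  bravo: need (3, 4) fits (4, 5); releases (1, 0), pool now (5, 5)
  charlie: need (5, 5) fits (5, 5); releases (1, 0), pool now (6, 5)
  foxtrot: need (5, 5) fits (6, 5); releases (1, 3), pool now (7, 8)


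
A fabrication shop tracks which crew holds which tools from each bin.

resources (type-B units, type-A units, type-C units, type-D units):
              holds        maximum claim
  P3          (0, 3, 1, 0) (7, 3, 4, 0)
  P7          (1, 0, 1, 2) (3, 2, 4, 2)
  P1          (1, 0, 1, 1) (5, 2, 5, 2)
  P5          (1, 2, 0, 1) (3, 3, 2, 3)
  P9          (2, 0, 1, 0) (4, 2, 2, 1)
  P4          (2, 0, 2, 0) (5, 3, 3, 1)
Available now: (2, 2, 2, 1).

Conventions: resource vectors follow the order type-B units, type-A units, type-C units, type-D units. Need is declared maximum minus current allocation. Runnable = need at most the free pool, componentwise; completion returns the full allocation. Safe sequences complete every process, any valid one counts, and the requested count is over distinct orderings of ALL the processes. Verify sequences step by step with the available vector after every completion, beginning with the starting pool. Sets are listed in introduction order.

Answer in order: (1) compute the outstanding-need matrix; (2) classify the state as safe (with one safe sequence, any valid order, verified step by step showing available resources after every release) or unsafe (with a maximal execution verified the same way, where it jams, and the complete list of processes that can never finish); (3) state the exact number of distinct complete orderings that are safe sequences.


(1) Need matrix, components ordered type-B units, type-A units, type-C units, type-D units:
  P3: (7, 0, 3, 0)
  P7: (2, 2, 3, 0)
  P1: (4, 2, 4, 1)
  P5: (2, 1, 2, 2)
  P9: (2, 2, 1, 1)
  P4: (3, 3, 1, 1)
(2) SAFE — a valid safe sequence is P9, P7, P5, P4, P1, P3.
Key observation: the first exact fit in this order is P9 — it needs (2, 2, 1, 1) with (2, 2, 2, 1) free, meeting a requested resource to the last unit.
Step-by-step check:
  pool = (2, 2, 2, 1)
  P9: need (2, 2, 1, 1) fits (2, 2, 2, 1); releases (2, 0, 1, 0), pool now (4, 2, 3, 1)
  P7: need (2, 2, 3, 0) fits (4, 2, 3, 1); releases (1, 0, 1, 2), pool now (5, 2, 4, 3)
  P5: need (2, 1, 2, 2) fits (5, 2, 4, 3); releases (1, 2, 0, 1), pool now (6, 4, 4, 4)
  P4: need (3, 3, 1, 1) fits (6, 4, 4, 4); releases (2, 0, 2, 0), pool now (8, 4, 6, 4)
  P1: need (4, 2, 4, 1) fits (8, 4, 6, 4); releases (1, 0, 1, 1), pool now (9, 4, 7, 5)
  P3: need (7, 0, 3, 0) fits (9, 4, 7, 5); releases (0, 3, 1, 0), pool now (9, 7, 8, 5)
(3) The exact count: 6 of the possible complete orderings are safe sequences.


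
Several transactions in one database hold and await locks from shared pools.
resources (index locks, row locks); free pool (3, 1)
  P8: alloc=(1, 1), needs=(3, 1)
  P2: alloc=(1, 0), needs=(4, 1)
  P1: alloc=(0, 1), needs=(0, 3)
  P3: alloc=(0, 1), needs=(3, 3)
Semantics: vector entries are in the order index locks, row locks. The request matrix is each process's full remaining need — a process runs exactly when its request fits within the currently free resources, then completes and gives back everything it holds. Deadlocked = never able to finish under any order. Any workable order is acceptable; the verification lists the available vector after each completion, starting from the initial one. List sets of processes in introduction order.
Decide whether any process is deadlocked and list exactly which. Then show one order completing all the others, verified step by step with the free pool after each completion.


Deadlocked set: P1 and P3.
Key observation: after P8, P2 complete, (5, 2) is the best the pool ever gets, yet each leftover process wants more row locks.
One completion order for the rest: P8, P2. Verifying each step:
  pool = (3, 1)
  P8 needs (3, 1) <= (3, 1) -> finishes; pool += (1, 1) = (4, 2)
  P2 needs (4, 1) <= (4, 2) -> finishes; pool += (1, 0) = (5, 2)
The blocked processes can never fit:
  P1 cannot run: need (0, 3) vs free (5, 2) (insufficient row locks)
  P3 cannot run: need (3, 3) vs free (5, 2) (insufficient row locks)


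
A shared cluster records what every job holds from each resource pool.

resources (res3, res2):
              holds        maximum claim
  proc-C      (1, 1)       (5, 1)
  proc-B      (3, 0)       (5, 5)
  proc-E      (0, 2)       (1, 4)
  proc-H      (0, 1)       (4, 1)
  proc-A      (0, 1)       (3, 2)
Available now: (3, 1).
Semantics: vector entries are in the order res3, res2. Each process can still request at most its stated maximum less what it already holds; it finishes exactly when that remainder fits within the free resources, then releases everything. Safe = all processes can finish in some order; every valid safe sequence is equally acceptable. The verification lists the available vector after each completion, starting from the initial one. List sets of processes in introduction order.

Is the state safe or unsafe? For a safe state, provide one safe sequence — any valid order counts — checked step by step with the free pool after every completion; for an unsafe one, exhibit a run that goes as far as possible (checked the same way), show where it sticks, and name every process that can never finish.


The state is UNSAFE.
Key observation: after proc-A, proc-E the pool peaks at (3, 4), and each blocked process is short somewhere: proc-C on res3; proc-B on res2; proc-H on res3.
Going as far as possible: proc-A, proc-E; after that, nothing fits. Check, step by step:
  pool = (3, 1)
  proc-A: need (3, 1) fits (3, 1); releases (0, 1), pool now (3, 2)
  proc-E: need (1, 2) fits (3, 2); releases (0, 2), pool now (3, 4)
  blocked: proc-C wants (4, 0), pool (3, 4) — not enough res3
  blocked: proc-B wants (2, 5), pool (3, 4) — not enough res2
  blocked: proc-H wants (4, 0), pool (3, 4) — not enough res3
Processes that can never finish: proc-C, proc-B and proc-H.


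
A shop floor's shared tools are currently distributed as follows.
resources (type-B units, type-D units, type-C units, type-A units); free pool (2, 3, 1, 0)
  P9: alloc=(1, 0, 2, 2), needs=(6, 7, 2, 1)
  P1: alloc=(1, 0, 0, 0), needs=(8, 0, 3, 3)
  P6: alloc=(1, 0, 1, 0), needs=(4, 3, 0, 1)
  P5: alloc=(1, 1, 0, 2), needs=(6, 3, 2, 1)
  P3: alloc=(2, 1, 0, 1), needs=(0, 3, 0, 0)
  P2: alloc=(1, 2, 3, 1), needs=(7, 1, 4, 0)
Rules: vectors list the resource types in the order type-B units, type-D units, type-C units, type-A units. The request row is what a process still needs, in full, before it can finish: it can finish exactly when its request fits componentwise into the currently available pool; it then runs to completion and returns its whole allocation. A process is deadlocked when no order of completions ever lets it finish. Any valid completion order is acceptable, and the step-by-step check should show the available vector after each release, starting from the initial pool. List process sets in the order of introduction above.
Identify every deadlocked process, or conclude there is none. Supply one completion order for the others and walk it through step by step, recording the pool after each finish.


Deadlocked: P9, P1, P5 and P2.
Key observation: type-B units is the bottleneck — with P3, P6 done the pool holds (5, 4, 2, 1), short of every remaining need.
A valid finishing order for the others: P3, P6. Check, step by step:
  pool = (2, 3, 1, 0)
  P3 needs (0, 3, 0, 0) <= (2, 3, 1, 0) -> finishes; pool += (2, 1, 0, 1) = (4, 4, 1, 1)
  P6 needs (4, 3, 0, 1) <= (4, 4, 1, 1) -> finishes; pool += (1, 0, 1, 0) = (5, 4, 2, 1)
The blocked processes can never fit:
  blocked: P9 wants (6, 7, 2, 1), pool (5, 4, 2, 1) — not enough type-B units and type-D units
  blocked: P1 wants (8, 0, 3, 3), pool (5, 4, 2, 1) — not enough type-B units, type-C units and type-A units
  blocked: P5 wants (6, 3, 2, 1), pool (5, 4, 2, 1) — not enough type-B units
  blocked: P2 wants (7, 1, 4, 0), pool (5, 4, 2, 1) — not enough type-B units and type-C units


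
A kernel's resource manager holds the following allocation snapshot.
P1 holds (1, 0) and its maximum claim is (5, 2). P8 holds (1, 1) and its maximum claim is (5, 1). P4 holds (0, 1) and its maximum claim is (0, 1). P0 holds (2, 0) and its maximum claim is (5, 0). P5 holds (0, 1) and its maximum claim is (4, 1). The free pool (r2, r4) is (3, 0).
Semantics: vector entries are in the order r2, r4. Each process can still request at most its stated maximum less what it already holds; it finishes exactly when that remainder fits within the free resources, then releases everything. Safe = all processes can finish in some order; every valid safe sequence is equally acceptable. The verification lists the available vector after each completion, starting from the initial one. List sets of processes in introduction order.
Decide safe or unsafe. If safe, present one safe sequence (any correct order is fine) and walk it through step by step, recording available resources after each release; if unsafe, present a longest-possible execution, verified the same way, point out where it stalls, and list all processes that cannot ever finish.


SAFE, for example via the order P0, P5, P4, P8, P1.
Key observation: the order's first zero-slack moment is P0 ((3, 0) needed, (3, 0) free — a requested resource with nothing to spare).
Step-by-step check:
  pool = (3, 0)
  run P0 (needs (3, 0), free (3, 0)); after release of (2, 0) the pool is (5, 0)
  run P5 (needs (4, 0), free (5, 0)); after release of (0, 1) the pool is (5, 1)
  run P4 (needs (0, 0), free (5, 1)); after release of (0, 1) the pool is (5, 2)
  run P8 (needs (4, 0), free (5, 2)); after release of (1, 1) the pool is (6, 3)
  run P1 (needs (4, 2), free (6, 3)); after release of (1, 0) the pool is (7, 3)


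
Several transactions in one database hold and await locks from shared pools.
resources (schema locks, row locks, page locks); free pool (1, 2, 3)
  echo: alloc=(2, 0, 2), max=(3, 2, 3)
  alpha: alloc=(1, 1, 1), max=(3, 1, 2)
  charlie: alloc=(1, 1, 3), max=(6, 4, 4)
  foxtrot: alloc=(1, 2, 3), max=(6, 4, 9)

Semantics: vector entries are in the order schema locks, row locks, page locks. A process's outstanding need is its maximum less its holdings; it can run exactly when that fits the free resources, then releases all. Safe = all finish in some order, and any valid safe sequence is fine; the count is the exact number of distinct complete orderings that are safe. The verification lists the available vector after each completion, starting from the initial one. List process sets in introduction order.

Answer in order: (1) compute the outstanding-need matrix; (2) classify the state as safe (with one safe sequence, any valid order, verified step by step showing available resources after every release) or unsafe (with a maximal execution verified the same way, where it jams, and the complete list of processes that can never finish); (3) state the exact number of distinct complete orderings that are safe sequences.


(1) Remaining need (order schema locks, row locks, page locks):
  echo: (1, 2, 1)
  alpha: (2, 0, 1)
  charlie: (5, 3, 1)
  foxtrot: (5, 2, 6)
(2) UNSAFE — no complete ordering exists.
Key observation: even finishing echo, alpha leaves just (4, 3, 6) free — too little schema locks for any of the remaining processes.
A maximal execution: echo, alpha — then nothing else fits. Verifying each step:
  pool = (1, 2, 3)
  echo needs (1, 2, 1) <= (1, 2, 3) -> finishes; pool += (2, 0, 2) = (3, 2, 5)
  alpha needs (2, 0, 1) <= (3, 2, 5) -> finishes; pool += (1, 1, 1) = (4, 3, 6)
  charlie still needs (5, 3, 1) but only (4, 3, 6) is free — short on schema locks
  foxtrot still needs (5, 2, 6) but only (4, 3, 6) is free — short on schema locks
Processes that can never finish: charlie and foxtrot.
(3) Precisely 0 of the possible complete orderings are safe sequences.


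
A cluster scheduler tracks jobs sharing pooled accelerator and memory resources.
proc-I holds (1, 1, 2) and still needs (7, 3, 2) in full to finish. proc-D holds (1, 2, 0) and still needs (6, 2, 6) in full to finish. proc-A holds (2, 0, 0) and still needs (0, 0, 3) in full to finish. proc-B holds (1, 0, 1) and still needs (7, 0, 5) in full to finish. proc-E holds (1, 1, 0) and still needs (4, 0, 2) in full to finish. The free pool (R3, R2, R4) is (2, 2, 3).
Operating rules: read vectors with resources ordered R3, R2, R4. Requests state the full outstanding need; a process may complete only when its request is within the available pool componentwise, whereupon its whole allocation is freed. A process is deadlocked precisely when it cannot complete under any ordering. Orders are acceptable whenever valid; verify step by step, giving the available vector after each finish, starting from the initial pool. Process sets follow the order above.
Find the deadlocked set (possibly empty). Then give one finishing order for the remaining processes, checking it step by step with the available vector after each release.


Deadlocked: proc-I, proc-D and proc-B.
Key observation: R3 is the bottleneck — with proc-A, proc-E done the pool holds (5, 3, 3), short of every remaining need.
The rest can finish in the order proc-A, proc-E. Check, step by step:
  pool = (2, 2, 3)
  proc-A needs (0, 0, 3) <= (2, 2, 3) -> finishes; pool += (2, 0, 0) = (4, 2, 3)
  proc-E needs (4, 0, 2) <= (4, 2, 3) -> finishes; pool += (1, 1, 0) = (5, 3, 3)
None of the blocked processes ever fits:
  blocked: proc-I wants (7, 3, 2), pool (5, 3, 3) — not enough R3
  blocked: proc-D wants (6, 2, 6), pool (5, 3, 3) — not enough R3 and R4
  blocked: proc-B wants (7, 0, 5), pool (5, 3, 3) — not enough R3 and R4


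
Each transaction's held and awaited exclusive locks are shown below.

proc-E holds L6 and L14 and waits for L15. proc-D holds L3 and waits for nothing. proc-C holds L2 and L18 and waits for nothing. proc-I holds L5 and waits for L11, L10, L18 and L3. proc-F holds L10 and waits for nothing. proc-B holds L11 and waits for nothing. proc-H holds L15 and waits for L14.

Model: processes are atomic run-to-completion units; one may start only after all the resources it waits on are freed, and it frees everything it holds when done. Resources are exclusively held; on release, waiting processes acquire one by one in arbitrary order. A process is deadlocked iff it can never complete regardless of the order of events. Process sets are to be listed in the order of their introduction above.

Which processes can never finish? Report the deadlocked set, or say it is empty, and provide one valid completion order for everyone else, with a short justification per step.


The deadlocked set is proc-E and proc-H.
Key observation: along proc-E -> proc-H -> proc-E, each member waits on what the next one holds — a deadlock; no other process is dragged down with it.
The rest can finish in the order proc-B, proc-F, proc-D, proc-C, proc-I.
Step-by-step check:
  run proc-B (it waits on nothing); releases L11
  run proc-F (it waits on nothing); releases L10
  run proc-D (it waits on nothing); releases L3
  run proc-C (it waits on nothing); releases L2 and L18
  run proc-I (all its waits — L11, L10, L18 and L3 — are resolved); releases L5


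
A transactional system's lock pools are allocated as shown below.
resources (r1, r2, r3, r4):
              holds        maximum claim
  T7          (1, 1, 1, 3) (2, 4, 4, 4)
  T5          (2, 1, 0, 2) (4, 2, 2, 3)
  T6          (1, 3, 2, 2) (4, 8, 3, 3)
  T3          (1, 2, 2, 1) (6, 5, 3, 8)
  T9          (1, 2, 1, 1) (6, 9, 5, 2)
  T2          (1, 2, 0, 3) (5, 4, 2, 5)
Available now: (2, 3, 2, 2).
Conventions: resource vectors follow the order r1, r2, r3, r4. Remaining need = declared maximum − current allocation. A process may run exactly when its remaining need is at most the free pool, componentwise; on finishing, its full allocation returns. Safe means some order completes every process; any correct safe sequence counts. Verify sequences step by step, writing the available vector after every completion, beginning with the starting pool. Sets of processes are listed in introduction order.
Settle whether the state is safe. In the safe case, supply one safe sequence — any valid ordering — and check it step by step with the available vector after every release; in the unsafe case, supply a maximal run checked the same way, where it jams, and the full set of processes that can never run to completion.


SAFE — a valid safe sequence is T5, T2, T3, T9, T7, T6.
Key observation: at T5 the run first touches a limit — (2, 1, 2, 1) against (2, 3, 2, 2), exact on a resource it actually requests.
Check, step by step:
  pool = (2, 3, 2, 2)
  run T5 (needs (2, 1, 2, 1), free (2, 3, 2, 2)); after release of (2, 1, 0, 2) the pool is (4, 4, 2, 4)
  run T2 (needs (4, 2, 2, 2), free (4, 4, 2, 4)); after release of (1, 2, 0, 3) the pool is (5, 6, 2, 7)
  run T3 (needs (5, 3, 1, 7), free (5, 6, 2, 7)); after release of (1, 2, 2, 1) the pool is (6, 8, 4, 8)
  run T9 (needs (5, 7, 4, 1), free (6, 8, 4, 8)); after release of (1, 2, 1, 1) the pool is (7, 10, 5, 9)
  run T7 (needs (1, 3, 3, 1), free (7, 10, 5, 9)); after release of (1, 1, 1, 3) the pool is (8, 11, 6, 12)
  run T6 (needs (3, 5, 1, 1), free (8, 11, 6, 12)); after release of (1, 3, 2, 2) the pool is (9, 14, 8, 14)


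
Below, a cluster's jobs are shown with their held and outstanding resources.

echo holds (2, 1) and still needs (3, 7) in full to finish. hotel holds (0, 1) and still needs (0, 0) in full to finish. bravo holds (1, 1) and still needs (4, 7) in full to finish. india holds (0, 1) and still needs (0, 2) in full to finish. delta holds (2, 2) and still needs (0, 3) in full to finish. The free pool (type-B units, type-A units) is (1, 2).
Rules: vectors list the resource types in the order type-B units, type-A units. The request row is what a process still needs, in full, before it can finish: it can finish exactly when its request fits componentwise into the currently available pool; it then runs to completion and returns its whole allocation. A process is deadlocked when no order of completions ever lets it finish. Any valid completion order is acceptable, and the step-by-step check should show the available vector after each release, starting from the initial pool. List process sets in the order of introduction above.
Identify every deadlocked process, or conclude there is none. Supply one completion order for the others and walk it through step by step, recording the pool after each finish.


Deadlocked set: echo and bravo.
Key observation: once hotel, delta, india finish, the pool peaks at (3, 6) — and every remaining process still needs more type-A units than that.
One completion order for the rest: hotel, delta, india. Check, step by step:
  pool = (1, 2)
  hotel needs (0, 0) <= (1, 2) -> finishes; pool += (0, 1) = (1, 3)
  delta needs (0, 3) <= (1, 3) -> finishes; pool += (2, 2) = (3, 5)
  india needs (0, 2) <= (3, 5) -> finishes; pool += (0, 1) = (3, 6)
The stuck group stays short no matter what:
  echo still needs (3, 7) but only (3, 6) is free — short on type-A units
  bravo still needs (4, 7) but only (3, 6) is free — short on type-B units and type-A units


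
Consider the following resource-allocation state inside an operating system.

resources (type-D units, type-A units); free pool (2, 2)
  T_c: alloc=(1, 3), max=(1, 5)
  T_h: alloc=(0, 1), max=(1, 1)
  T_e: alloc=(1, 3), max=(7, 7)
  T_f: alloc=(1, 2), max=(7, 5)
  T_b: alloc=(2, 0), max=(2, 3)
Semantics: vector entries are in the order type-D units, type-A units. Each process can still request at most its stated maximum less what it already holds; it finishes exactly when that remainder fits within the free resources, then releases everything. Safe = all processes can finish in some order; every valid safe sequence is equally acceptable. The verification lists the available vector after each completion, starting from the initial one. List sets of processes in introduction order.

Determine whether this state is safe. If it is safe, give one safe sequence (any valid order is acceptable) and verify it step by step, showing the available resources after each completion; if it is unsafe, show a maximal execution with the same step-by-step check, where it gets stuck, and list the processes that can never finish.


The state is UNSAFE.
Key observation: even finishing T_h, T_c, T_b leaves just (5, 6) free — too little type-D units for any of the remaining processes.
A maximal execution: T_h, T_c, T_b — then nothing else fits. Verifying each step:
  pool = (2, 2)
  run T_h (needs (1, 0), free (2, 2)); after release of (0, 1) the pool is (2, 3)
  run T_c (needs (0, 2), free (2, 3)); after release of (1, 3) the pool is (3, 6)
  run T_b (needs (0, 3), free (3, 6)); after release of (2, 0) the pool is (5, 6)
  T_e still needs (6, 4) but only (5, 6) is free — short on type-D units
  T_f still needs (6, 3) but only (5, 6) is free — short on type-D units
Permanently blocked: T_e and T_f.


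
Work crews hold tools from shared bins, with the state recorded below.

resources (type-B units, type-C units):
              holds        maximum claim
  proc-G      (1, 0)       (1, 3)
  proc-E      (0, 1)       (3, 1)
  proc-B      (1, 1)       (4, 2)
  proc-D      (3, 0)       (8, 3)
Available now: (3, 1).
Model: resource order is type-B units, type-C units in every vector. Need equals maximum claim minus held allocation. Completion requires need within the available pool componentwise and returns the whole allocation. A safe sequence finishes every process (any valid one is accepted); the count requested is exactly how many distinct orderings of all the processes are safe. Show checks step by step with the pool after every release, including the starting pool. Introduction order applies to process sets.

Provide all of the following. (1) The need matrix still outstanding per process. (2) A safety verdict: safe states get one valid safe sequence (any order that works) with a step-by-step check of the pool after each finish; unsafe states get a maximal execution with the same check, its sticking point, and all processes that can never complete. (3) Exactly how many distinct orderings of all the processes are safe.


(1) Remaining need (order type-B units, type-C units):
  proc-G: (0, 3)
  proc-E: (3, 0)
  proc-B: (3, 1)
  proc-D: (5, 3)
(2) SAFE, for example via the order proc-B, proc-E, proc-G, proc-D.
Key observation: proc-B marks the first exact bind of the order: its need (3, 1) fits the free (3, 1) with zero slack on a requested resource.
Verifying each step:
  pool = (3, 1)
  proc-B: need (3, 1) fits (3, 1); releases (1, 1), pool now (4, 2)
  proc-E: need (3, 0) fits (4, 2); releases (0, 1), pool now (4, 3)
  proc-G: need (0, 3) fits (4, 3); releases (1, 0), pool now (5, 3)
  proc-D: need (5, 3) fits (5, 3); releases (3, 0), pool now (8, 3)
(3) Exactly 2 of the possible complete orderings are safe sequences.


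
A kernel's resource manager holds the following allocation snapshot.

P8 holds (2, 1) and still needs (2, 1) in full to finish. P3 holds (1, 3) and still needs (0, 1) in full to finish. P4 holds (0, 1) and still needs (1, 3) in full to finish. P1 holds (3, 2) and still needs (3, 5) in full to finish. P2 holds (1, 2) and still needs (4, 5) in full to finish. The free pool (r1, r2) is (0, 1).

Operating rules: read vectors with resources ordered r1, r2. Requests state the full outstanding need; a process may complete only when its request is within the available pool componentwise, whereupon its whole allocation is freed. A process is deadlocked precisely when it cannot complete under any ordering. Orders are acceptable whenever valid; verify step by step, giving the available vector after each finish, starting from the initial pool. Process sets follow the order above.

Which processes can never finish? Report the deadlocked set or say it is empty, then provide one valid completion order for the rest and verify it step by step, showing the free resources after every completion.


Deadlocked set: P8, P1 and P2.
Key observation: after P3, P4 complete, (1, 5) is the best the pool ever gets, yet each leftover process wants more r1.
The rest can finish in the order P3, P4. Walking it through:
  pool = (0, 1)
  P3: need (0, 1) fits (0, 1); releases (1, 3), pool now (1, 4)
  P4: need (1, 3) fits (1, 4); releases (0, 1), pool now (1, 5)
The blocked processes can never fit:
  P8 still needs (2, 1) but only (1, 5) is free — short on r1
  P1 still needs (3, 5) but only (1, 5) is free — short on r1
  P2 still needs (4, 5) but only (1, 5) is free — short on r1


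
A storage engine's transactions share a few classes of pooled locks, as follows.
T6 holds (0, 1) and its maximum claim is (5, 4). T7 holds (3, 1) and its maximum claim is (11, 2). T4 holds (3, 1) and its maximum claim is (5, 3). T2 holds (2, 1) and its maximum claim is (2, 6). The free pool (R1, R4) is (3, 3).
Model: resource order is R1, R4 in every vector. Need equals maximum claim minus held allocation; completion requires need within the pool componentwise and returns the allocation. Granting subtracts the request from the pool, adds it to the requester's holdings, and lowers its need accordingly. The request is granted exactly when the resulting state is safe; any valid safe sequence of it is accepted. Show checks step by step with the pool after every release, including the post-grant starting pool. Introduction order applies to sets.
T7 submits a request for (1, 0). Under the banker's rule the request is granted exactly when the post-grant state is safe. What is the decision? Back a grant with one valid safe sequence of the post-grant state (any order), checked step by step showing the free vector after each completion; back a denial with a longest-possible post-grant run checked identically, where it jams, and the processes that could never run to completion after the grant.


GRANT — the state after the grant stays safe, e.g. via T4, T6, T2, T7.
Key observation: granting shrinks the pool to (2, 3), yet T4 still fits and the chain goes through.
Verifying the post-grant state step by step:
  pool = (2, 3)
  run T4 (needs (2, 2), free (2, 3)); after release of (3, 1) the pool is (5, 4)
  run T6 (needs (5, 3), free (5, 4)); after release of (0, 1) the pool is (5, 5)
  run T2 (needs (0, 5), free (5, 5)); after release of (2, 1) the pool is (7, 6)
  run T7 (needs (7, 1), free (7, 6)); after release of (4, 1) the pool is (11, 7)


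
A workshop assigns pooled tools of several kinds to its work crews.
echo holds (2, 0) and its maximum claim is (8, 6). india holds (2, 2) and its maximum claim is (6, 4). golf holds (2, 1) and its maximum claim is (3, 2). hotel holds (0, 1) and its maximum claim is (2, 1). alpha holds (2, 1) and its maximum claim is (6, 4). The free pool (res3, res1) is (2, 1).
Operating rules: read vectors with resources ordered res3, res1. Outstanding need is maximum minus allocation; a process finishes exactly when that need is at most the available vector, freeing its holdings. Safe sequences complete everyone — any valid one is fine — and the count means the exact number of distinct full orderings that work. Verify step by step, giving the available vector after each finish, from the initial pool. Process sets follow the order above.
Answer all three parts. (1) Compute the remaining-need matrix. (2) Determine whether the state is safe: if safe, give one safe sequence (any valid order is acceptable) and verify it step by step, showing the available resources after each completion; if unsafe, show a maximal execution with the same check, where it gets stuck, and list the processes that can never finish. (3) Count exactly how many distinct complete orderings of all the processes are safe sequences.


(1) Outstanding need per process (order res3, res1):
  echo: (6, 6)
  india: (4, 2)
  golf: (1, 1)
  hotel: (2, 0)
  alpha: (4, 3)
(2) The state is SAFE; one workable sequence: hotel, golf, alpha, india, echo.
Key observation: hotel marks the first exact bind of the order: its need (2, 0) fits the free (2, 1) with zero slack on a requested resource.
Walking it through:
  pool = (2, 1)
  run hotel (needs (2, 0), free (2, 1)); after release of (0, 1) the pool is (2, 2)
  run golf (needs (1, 1), free (2, 2)); after release of (2, 1) the pool is (4, 3)
  run alpha (needs (4, 3), free (4, 3)); after release of (2, 1) the pool is (6, 4)
  run india (needs (4, 2), free (6, 4)); after release of (2, 2) the pool is (8, 6)
  run echo (needs (6, 6), free (8, 6)); after release of (2, 0) the pool is (10, 6)
(3) The exact count: 6 of the possible complete orderings are safe sequences.


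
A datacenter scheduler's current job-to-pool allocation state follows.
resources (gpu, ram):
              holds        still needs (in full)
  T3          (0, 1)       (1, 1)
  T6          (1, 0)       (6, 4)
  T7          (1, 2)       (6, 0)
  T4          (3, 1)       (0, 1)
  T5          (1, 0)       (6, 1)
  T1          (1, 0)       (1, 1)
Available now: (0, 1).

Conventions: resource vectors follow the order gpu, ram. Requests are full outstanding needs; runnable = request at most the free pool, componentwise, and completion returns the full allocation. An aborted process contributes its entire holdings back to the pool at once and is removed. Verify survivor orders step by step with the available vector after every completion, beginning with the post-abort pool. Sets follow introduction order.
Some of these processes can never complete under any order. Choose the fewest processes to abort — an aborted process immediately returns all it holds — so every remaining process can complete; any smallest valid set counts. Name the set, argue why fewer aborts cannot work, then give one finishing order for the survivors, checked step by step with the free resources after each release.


The answer: abort T7 and T5.
Key observation: T6 could never have finished before the abort; with (2, 2) returned by T7 and T5, it fits at step 4.
Minimality, checking each single-abort alternative: T3 alone leaves T6 blocked (short on gpu and ram); T6 alone leaves T7 blocked (short on gpu); T7 alone leaves T6 blocked (short on gpu); T4 alone leaves T6 blocked (short on gpu and ram); T5 alone leaves T6 blocked (short on gpu and ram); T1 alone leaves T6 blocked (short on gpu and ram).
The survivors complete as T4, T3, T1, T6. Check, step by step (starting from the post-abort pool):
  pool = (2, 3)
  run T4 (needs (0, 1), free (2, 3)); after release of (3, 1) the pool is (5, 4)
  run T3 (needs (1, 1), free (5, 4)); after release of (0, 1) the pool is (5, 5)
  run T1 (needs (1, 1), free (5, 5)); after release of (1, 0) the pool is (6, 5)
  run T6 (needs (6, 4), free (6, 5)); after release of (1, 0) the pool is (7, 5)


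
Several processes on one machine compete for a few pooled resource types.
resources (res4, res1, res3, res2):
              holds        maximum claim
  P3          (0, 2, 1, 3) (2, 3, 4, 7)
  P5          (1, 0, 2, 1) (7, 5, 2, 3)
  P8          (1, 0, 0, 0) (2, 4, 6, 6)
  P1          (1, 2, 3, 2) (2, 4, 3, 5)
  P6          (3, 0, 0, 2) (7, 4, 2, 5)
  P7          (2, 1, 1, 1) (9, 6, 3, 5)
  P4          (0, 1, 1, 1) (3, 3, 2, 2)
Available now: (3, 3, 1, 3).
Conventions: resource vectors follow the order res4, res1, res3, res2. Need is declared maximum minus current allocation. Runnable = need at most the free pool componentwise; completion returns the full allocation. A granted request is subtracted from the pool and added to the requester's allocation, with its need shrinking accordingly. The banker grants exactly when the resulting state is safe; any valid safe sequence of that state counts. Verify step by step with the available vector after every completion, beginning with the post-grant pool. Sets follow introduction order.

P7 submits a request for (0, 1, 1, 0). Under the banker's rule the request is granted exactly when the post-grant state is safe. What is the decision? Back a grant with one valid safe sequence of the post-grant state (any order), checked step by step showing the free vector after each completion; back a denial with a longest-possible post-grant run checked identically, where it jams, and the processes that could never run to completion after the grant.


GRANT: granting preserves safety; a valid post-grant sequence is P1, P6, P7, P4, P5, P8, P3.
Key observation: post-grant, (3, 2, 0, 3) remains, and an order beginning with P1 completes everyone.
Step-by-step check of the post-grant state:
  pool = (3, 2, 0, 3)
  P1: need (1, 2, 0, 3) fits (3, 2, 0, 3); releases (1, 2, 3, 2), pool now (4, 4, 3, 5)
  P6: need (4, 4, 2, 3) fits (4, 4, 3, 5); releases (3, 0, 0, 2), pool now (7, 4, 3, 7)
  P7: need (7, 4, 1, 4) fits (7, 4, 3, 7); releases (2, 2, 2, 1), pool now (9, 6, 5, 8)
  P4: need (3, 2, 1, 1) fits (9, 6, 5, 8); releases (0, 1, 1, 1), pool now (9, 7, 6, 9)
  P5: need (6, 5, 0, 2) fits (9, 7, 6, 9); releases (1, 0, 2, 1), pool now (10, 7, 8, 10)
  P8: need (1, 4, 6, 6) fits (10, 7, 8, 10); releases (1, 0, 0, 0), pool now (11, 7, 8, 10)
  P3: need (2, 1, 3, 4) fits (11, 7, 8, 10); releases (0, 2, 1, 3), pool now (11, 9, 9, 13)


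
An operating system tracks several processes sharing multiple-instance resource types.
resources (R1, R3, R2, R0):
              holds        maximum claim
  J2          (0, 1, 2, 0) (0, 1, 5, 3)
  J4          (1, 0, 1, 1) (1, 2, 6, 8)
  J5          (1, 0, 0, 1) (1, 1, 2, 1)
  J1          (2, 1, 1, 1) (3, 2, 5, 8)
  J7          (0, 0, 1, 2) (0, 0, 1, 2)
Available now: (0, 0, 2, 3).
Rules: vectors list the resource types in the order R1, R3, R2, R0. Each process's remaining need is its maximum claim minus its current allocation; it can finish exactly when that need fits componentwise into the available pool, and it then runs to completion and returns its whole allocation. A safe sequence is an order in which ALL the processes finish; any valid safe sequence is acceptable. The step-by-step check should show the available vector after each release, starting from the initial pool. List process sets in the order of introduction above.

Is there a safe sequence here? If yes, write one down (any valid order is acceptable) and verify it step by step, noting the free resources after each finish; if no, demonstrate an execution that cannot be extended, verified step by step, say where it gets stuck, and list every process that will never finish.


The state is UNSAFE.
Key observation: J7, J2, J5 can finish, but then (1, 1, 5, 6) is all there is, and the blocked group's R0 demands exceed it.
The run J7, J2, J5 cannot be extended any further. Verifying each step:
  pool = (0, 0, 2, 3)
  run J7 (needs (0, 0, 0, 0), free (0, 0, 2, 3)); after release of (0, 0, 1, 2) the pool is (0, 0, 3, 5)
  run J2 (needs (0, 0, 3, 3), free (0, 0, 3, 5)); after release of (0, 1, 2, 0) the pool is (0, 1, 5, 5)
  run J5 (needs (0, 1, 2, 0), free (0, 1, 5, 5)); after release of (1, 0, 0, 1) the pool is (1, 1, 5, 6)
  J4 still needs (0, 2, 5, 7) but only (1, 1, 5, 6) is free — short on R3 and R0
  J1 still needs (1, 1, 4, 7) but only (1, 1, 5, 6) is free — short on R0
Processes that can never finish: J4 and J1.


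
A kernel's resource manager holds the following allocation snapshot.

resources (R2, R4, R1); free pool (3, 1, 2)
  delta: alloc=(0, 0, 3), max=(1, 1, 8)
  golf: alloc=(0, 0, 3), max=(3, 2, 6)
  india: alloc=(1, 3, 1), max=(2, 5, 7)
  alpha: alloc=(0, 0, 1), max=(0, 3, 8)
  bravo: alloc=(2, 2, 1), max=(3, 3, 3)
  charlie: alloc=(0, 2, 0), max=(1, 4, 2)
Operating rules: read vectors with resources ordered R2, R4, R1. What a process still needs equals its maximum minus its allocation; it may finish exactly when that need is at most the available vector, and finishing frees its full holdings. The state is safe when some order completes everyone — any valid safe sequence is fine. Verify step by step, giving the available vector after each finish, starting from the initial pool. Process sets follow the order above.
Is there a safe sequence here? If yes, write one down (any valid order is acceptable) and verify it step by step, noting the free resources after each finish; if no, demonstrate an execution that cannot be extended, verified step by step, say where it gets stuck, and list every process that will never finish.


SAFE, for example via the order bravo, charlie, golf, delta, india, alpha.
Key observation: bravo marks the first exact bind of the order: its need (1, 1, 2) fits the free (3, 1, 2) with zero slack on a requested resource.
Verifying each step:
  pool = (3, 1, 2)
  bravo needs (1, 1, 2) <= (3, 1, 2) -> finishes; pool += (2, 2, 1) = (5, 3, 3)
  charlie needs (1, 2, 2) <= (5, 3, 3) -> finishes; pool += (0, 2, 0) = (5, 5, 3)
  golf needs (3, 2, 3) <= (5, 5, 3) -> finishes; pool += (0, 0, 3) = (5, 5, 6)
  delta needs (1, 1, 5) <= (5, 5, 6) -> finishes; pool += (0, 0, 3) = (5, 5, 9)
  india needs (1, 2, 6) <= (5, 5, 9) -> finishes; pool += (1, 3, 1) = (6, 8, 10)
  alpha needs (0, 3, 7) <= (6, 8, 10) -> finishes; pool += (0, 0, 1) = (6, 8, 11)
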